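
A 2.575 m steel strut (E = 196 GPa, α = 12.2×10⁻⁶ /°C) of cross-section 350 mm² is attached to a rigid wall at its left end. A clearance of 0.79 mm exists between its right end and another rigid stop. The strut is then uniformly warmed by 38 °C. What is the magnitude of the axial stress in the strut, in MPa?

Unrestrained expansion: δ_free = αΔT L = 12.2×10⁻⁶ × 38 × 2575 = 1.194 mm.
After closing the 0.79 mm clearance, 1.194 − 0.79 = 0.4038 mm of expansion remains to be suppressed by the wall.
So σ = E(δ_free − g)/L = 196×10³ × 0.4038/2575 = 30.73 MPa.

σ ≈ 30.7 MPa (compressive)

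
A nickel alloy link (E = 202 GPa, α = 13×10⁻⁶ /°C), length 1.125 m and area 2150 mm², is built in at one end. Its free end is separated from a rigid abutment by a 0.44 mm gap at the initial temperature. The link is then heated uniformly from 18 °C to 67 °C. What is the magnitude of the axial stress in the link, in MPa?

σ ≈ 49.7 MPa (compressive)

Free thermal elongation = αΔT L = 13×10⁻⁶ × 49 × 1125 = 0.7166 mm.
The gap closes (δ_free > 0.44 mm) and the wall then resists a further 0.7166 − 0.44 = 0.2766 mm of expansion.
That suppressed elongation corresponds to σ = E·Δ/L = 202×10³ × 0.2766/1125 = 49.67 MPa.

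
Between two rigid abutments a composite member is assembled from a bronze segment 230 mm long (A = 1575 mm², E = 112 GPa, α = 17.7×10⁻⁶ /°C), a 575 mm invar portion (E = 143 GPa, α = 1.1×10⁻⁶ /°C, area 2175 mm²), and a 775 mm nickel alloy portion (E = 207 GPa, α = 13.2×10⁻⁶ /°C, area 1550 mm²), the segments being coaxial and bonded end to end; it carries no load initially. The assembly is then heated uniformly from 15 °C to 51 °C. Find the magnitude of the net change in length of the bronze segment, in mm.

|ΔL| ≈ 0.0207 mm

With the walls removed the bar would change length by δ_free = Σ αᵢΔT Lᵢ = 17.7×10⁻⁶×36×230 + 1.1×10⁻⁶×36×575 + 13.2×10⁻⁶×36×775 = 0.5376 mm.
Since the ends are fixed, an axial force P builds up, equal in every segment, with P · Σ Lᵢ/(AᵢEᵢ) = δ_free.
Σ Lᵢ/(AᵢEᵢ) = 230/(1575×112×10³) + 575/(2175×143×10³) + 775/(1550×207×10³) = 5.568×10⁻⁶ mm/N.
P = 0.5376 / 5.568×10⁻⁶ = 96550 N = 96.55 kN, compressive.
For the bronze segment, free thermal change = 17.7×10⁻⁶×36×230 = 0.1466 mm and elastic change from P = 96550×230/(1575×112×10³) = 0.1259 mm; these oppose, so the net change is 0.0207 mm (segment lengthens).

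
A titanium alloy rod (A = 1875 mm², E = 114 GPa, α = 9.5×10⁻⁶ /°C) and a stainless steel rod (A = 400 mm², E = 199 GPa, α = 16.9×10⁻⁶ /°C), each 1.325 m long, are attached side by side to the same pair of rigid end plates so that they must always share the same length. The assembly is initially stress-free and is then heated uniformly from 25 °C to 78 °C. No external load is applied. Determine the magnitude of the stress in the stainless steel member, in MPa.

Both members must finish at the same length. With the larger α, the stainless steel tends to over-expand; the plates restrain it, putting the stainless steel in compression and the titanium alloy in tension. With no external load the two internal forces are equal and opposite, magnitude P.
Setting the final lengths equal and cancelling L: (α₁ − α₂)ΔT = P/(A₁E₁) + P/(A₂E₂).
|α₁ − α₂|·ΔT = 7.4×10⁻⁶ × 53 = 0.0003922.
1/(A₁E₁) + 1/(A₂E₂) = 1/(1875×114×10³) + 1/(400×199×10³) = 1.724×10⁻⁸ N⁻¹.
P = 0.0003922 / 1.724×10⁻⁸ = 22750 N = 22.75 kN.
σ_{stainless steel} = P/A₂ = 22750/400 = 56.87 MPa, compressive.

σ ≈ 56.9 MPa (compressive)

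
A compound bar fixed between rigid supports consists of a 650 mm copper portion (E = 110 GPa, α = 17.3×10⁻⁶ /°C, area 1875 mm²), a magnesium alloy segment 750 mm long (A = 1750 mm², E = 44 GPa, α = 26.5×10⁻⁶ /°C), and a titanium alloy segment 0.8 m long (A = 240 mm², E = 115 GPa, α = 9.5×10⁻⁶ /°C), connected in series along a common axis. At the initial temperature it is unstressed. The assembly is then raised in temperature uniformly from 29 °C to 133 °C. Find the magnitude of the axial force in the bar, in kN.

Free thermal expansion of the whole bar: Σ αᵢΔT Lᵢ = 17.3×10⁻⁶×104×650 + 26.5×10⁻⁶×104×750 + 9.5×10⁻⁶×104×800 = 4.027 mm.
Since the ends are fixed, an axial force P builds up, equal in every segment, with P · Σ Lᵢ/(AᵢEᵢ) = δ_free.
Σ Lᵢ/(AᵢEᵢ) = 650/(1875×110×10³) + 750/(1750×44×10³) + 800/(240×115×10³) = 4.188×10⁻⁵ mm/N.
P = 4.027 / 4.188×10⁻⁵ = 96160 N = 96.16 kN, compressive.

P ≈ 96.2 kN (compressive)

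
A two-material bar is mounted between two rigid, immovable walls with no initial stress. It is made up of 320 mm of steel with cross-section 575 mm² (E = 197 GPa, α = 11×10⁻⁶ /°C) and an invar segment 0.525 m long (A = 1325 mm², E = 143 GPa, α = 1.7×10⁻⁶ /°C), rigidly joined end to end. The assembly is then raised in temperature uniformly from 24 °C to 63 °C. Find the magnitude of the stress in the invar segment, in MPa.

With the walls removed the bar would change length by δ_free = Σ αᵢΔT Lᵢ = 11×10⁻⁶×39×320 + 1.7×10⁻⁶×39×525 = 0.1721 mm.
The walls prevent any net length change, so an axial force P (same in every segment) develops. Compatibility: P · Σ Lᵢ/(AᵢEᵢ) = δ_free.
Σ Lᵢ/(AᵢEᵢ) = 320/(575×197×10³) + 525/(1325×143×10³) = 5.596×10⁻⁶ mm/N.
So P = 0.1721 / 5.596×10⁻⁶ = 30.75 kN, compressive.
σ_{invar} = P / A = 30750 / 1325 = 23.21 MPa.

σ ≈ 23.2 MPa (compressive)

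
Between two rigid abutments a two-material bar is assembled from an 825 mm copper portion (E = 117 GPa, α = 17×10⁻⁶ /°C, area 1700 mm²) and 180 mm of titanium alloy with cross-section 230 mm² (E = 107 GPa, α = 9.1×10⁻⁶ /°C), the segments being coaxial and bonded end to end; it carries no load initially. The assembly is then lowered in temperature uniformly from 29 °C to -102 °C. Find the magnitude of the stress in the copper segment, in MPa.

σ ≈ 105 MPa (tensile)

If the supports were absent, the total length change would be Σ αᵢΔT Lᵢ = 17×10⁻⁶×131×825 + 9.1×10⁻⁶×131×180 = 2.052 mm.
Since the ends are fixed, an axial force P builds up, equal in every segment, with P · Σ Lᵢ/(AᵢEᵢ) = δ_free.
The series flexibility is Σ Lᵢ/(AᵢEᵢ) = 825/(1700×117×10³) + 180/(230×107×10³) = 1.146×10⁻⁵ mm/N.
So P = 2.052 / 1.146×10⁻⁵ = 179 kN, tensile.
σ_{copper} = P / A = 179000 / 1700 = 105.3 MPa.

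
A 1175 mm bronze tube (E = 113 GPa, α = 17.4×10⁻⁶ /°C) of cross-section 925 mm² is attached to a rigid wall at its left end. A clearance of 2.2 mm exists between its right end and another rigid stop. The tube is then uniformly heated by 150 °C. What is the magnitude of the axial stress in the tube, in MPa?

If the wall were absent the tube would grow by αΔT L = 17.4×10⁻⁶ × 150 × 1175 = 3.067 mm.
The gap closes (δ_free > 2.2 mm) and the wall then resists a further 3.067 − 2.2 = 0.8667 mm of expansion.
That suppressed elongation corresponds to σ = E·Δ/L = 113×10³ × 0.8667/1175 = 83.36 MPa.

σ ≈ 83.4 MPa (compressive)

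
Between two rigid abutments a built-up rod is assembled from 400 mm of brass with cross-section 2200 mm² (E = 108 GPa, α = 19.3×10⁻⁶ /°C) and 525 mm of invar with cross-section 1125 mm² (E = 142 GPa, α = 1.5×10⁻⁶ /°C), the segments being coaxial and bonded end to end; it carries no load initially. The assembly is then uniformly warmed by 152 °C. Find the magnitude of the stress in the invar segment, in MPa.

If the supports were absent, the total length change would be Σ αᵢΔT Lᵢ = 19.3×10⁻⁶×152×400 + 1.5×10⁻⁶×152×525 = 1.293 mm.
The walls prevent any net length change, so an axial force P (same in every segment) develops. Compatibility: P · Σ Lᵢ/(AᵢEᵢ) = δ_free.
Σ Lᵢ/(AᵢEᵢ) = 400/(2200×108×10³) + 525/(1125×142×10³) = 4.97×10⁻⁶ mm/N.
So P = 1.293 / 4.97×10⁻⁶ = 260.2 kN, compressive.
σ_{invar} = P / A = 260200 / 1125 = 231.3 MPa.

σ ≈ 231 MPa (compressive)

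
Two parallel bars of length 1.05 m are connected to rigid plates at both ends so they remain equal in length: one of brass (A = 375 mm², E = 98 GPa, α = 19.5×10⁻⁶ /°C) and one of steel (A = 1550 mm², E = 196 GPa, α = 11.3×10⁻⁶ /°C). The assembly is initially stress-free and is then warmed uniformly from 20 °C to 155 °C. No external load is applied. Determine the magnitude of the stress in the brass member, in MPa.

σ ≈ 96.8 MPa (compressive)

Both members must finish at the same length. With the larger α, the brass tends to over-expand; the plates restrain it, putting the brass in compression and the steel in tension. With no external load the two internal forces are equal and opposite, magnitude P.
Setting the final lengths equal and cancelling L: (α₁ − α₂)ΔT = P/(A₁E₁) + P/(A₂E₂).
|α₁ − α₂|·ΔT = 8.2×10⁻⁶ × 135 = 0.001107.
1/(A₁E₁) + 1/(A₂E₂) = 1/(375×98×10³) + 1/(1550×196×10³) = 3.05×10⁻⁸ N⁻¹.
So P = 0.001107 / 3.05×10⁻⁸ = 36.29 kN.
σ_{brass} = P/A₁ = 36290/375 = 96.78 MPa, compressive.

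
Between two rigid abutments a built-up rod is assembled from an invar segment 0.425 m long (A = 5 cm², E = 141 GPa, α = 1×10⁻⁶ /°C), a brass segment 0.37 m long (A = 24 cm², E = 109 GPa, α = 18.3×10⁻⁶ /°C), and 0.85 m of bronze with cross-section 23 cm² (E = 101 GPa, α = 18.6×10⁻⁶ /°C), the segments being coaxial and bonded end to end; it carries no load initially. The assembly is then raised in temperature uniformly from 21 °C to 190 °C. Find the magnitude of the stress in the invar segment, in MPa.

With the walls removed the bar would change length by δ_free = Σ αᵢΔT Lᵢ = 1×10⁻⁶×169×425 + 18.3×10⁻⁶×169×370 + 18.6×10⁻⁶×169×850 = 3.888 mm.
The rigid supports impose zero overall length change; the single axial force P common to all segments must satisfy P Σ Lᵢ/(AᵢEᵢ) = δ_free.
Σ Lᵢ/(AᵢEᵢ) = 425/(500×141×10³) + 370/(2400×109×10³) + 850/(2300×101×10³) = 1.11×10⁻⁵ mm/N.
So P = 3.888 / 1.11×10⁻⁵ = 350.2 kN, compressive.
σ_{invar} = P / A = 350200 / 500 = 700.4 MPa.

σ ≈ 700 MPa (compressive)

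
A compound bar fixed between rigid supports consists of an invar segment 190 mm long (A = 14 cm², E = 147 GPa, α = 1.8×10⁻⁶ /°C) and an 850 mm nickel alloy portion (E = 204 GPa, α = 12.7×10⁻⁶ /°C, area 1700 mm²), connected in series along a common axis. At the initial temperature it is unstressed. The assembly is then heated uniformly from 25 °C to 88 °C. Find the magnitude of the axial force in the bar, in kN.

Free thermal expansion of the whole bar: Σ αᵢΔT Lᵢ = 1.8×10⁻⁶×63×190 + 12.7×10⁻⁶×63×850 = 0.7016 mm.
Since the ends are fixed, an axial force P builds up, equal in every segment, with P · Σ Lᵢ/(AᵢEᵢ) = δ_free.
Σ Lᵢ/(AᵢEᵢ) = 190/(1400×147×10³) + 850/(1700×204×10³) = 3.374×10⁻⁶ mm/N.
P = 0.7016 / 3.374×10⁻⁶ = 207900 N = 207.9 kN, compressive.

P ≈ 208 kN (compressive)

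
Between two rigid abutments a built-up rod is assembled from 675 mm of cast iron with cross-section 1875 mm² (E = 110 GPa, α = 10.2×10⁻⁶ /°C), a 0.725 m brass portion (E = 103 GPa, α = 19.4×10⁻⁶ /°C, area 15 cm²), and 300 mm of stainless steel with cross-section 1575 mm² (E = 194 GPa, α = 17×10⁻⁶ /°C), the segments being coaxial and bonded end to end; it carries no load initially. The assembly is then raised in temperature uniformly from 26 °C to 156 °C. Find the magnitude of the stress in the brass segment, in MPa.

If the supports were absent, the total length change would be Σ αᵢΔT Lᵢ = 10.2×10⁻⁶×130×675 + 19.4×10⁻⁶×130×725 + 17×10⁻⁶×130×300 = 3.386 mm.
Since the ends are fixed, an axial force P builds up, equal in every segment, with P · Σ Lᵢ/(AᵢEᵢ) = δ_free.
The series flexibility is Σ Lᵢ/(AᵢEᵢ) = 675/(1875×110×10³) + 725/(1500×103×10³) + 300/(1575×194×10³) = 8.947×10⁻⁶ mm/N.
P = 3.386 / 8.947×10⁻⁶ = 378500 N = 378.5 kN, compressive.
σ_{brass} = P / A = 378500 / 1500 = 252.3 MPa.

σ ≈ 252 MPa (compressive)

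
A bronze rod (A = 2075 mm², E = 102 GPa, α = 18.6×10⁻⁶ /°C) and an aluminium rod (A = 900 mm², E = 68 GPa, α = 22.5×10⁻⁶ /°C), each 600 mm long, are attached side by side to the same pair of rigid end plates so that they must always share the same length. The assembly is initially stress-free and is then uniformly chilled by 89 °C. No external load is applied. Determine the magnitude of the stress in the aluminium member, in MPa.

σ ≈ 18.3 MPa (tensile)

The aluminium has the larger α, so on cooling it would change length more than the bronze if both were free. The rigid plates force a common final length, so the aluminium is put into tension and the bronze into compression, with equal and opposite forces P (no external load).
Setting the final lengths equal and cancelling L: (α₁ − α₂)ΔT = P/(A₁E₁) + P/(A₂E₂).
|α₁ − α₂|·ΔT = 3.9×10⁻⁶ × 89 = 0.0003471.
1/(A₁E₁) + 1/(A₂E₂) = 1/(2075×102×10³) + 1/(900×68×10³) = 2.106×10⁻⁸ N⁻¹.
So P = 0.0003471 / 2.106×10⁻⁸ = 16.48 kN.
σ_{aluminium} = P/A₂ = 16480/900 = 18.31 MPa, tensile.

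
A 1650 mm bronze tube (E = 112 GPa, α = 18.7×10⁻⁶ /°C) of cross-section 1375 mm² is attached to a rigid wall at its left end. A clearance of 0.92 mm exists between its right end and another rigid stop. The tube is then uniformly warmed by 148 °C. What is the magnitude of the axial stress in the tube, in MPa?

σ ≈ 248 MPa (compressive)

Free thermal elongation = αΔT L = 18.7×10⁻⁶ × 148 × 1650 = 4.567 mm.
The gap closes (δ_free > 0.92 mm) and the wall then resists a further 4.567 − 0.92 = 3.647 mm of expansion.
Compatibility: PL/(AE) = 3.647 mm, so σ = P/A = E × (3.647/1650) = 247.5 MPa.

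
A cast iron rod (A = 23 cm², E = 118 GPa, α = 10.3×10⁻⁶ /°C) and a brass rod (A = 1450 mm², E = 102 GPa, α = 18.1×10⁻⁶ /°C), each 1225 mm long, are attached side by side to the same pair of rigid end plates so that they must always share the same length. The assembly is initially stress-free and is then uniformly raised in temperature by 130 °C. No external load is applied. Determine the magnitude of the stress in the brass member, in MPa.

σ ≈ 66.9 MPa (compressive)

Both members must finish at the same length. With the larger α, the brass tends to over-expand; the plates restrain it, putting the brass in compression and the cast iron in tension. With no external load the two internal forces are equal and opposite, magnitude P.
Equating the net (thermal + elastic) strains gives |α₁ − α₂|·ΔT = P·[1/(A₁E₁) + 1/(A₂E₂)].
|α₁ − α₂|·ΔT = 7.8×10⁻⁶ × 130 = 0.001014.
1/(A₁E₁) + 1/(A₂E₂) = 1/(2300×118×10³) + 1/(1450×102×10³) = 1.045×10⁻⁸ N⁻¹.
P = 0.001014 / 1.045×10⁻⁸ = 97070 N = 97.07 kN.
σ_{brass} = P/A₂ = 97070/1450 = 66.95 MPa, compressive.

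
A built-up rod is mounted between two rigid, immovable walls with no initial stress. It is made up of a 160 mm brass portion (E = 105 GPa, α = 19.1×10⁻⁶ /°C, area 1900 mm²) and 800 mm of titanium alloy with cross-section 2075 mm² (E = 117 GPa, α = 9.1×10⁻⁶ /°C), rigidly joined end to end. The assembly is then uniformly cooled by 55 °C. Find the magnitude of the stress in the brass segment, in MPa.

With the walls removed the bar would change length by δ_free = Σ αᵢΔT Lᵢ = 19.1×10⁻⁶×55×160 + 9.1×10⁻⁶×55×800 = 0.5685 mm.
The rigid supports impose zero overall length change; the single axial force P common to all segments must satisfy P Σ Lᵢ/(AᵢEᵢ) = δ_free.
Σ Lᵢ/(AᵢEᵢ) = 160/(1900×105×10³) + 800/(2075×117×10³) = 4.097×10⁻⁶ mm/N.
Hence P = δ_free / Σ(L/AE) = 0.5685/4.097×10⁻⁶ = 138.7 kN (tensile).
σ_{brass} = P / A = 138700 / 1900 = 73.02 MPa.

σ ≈ 73 MPa (tensile)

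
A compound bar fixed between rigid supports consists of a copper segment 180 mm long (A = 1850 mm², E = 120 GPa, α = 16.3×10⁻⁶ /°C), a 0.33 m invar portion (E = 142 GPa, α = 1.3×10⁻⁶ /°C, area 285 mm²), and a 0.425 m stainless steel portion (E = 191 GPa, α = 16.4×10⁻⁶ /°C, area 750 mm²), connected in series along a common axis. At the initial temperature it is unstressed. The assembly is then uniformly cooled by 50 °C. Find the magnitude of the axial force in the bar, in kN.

Free thermal contraction of the whole bar: Σ αᵢΔT Lᵢ = 16.3×10⁻⁶×50×180 + 1.3×10⁻⁶×50×330 + 16.4×10⁻⁶×50×425 = 0.5166 mm.
The walls prevent any net length change, so an axial force P (same in every segment) develops. Compatibility: P · Σ Lᵢ/(AᵢEᵢ) = δ_free.
Σ Lᵢ/(AᵢEᵢ) = 180/(1850×120×10³) + 330/(285×142×10³) + 425/(750×191×10³) = 1.193×10⁻⁵ mm/N.
Hence P = δ_free / Σ(L/AE) = 0.5166/1.193×10⁻⁵ = 43.3 kN (tensile).

P ≈ 43.3 kN (tensile)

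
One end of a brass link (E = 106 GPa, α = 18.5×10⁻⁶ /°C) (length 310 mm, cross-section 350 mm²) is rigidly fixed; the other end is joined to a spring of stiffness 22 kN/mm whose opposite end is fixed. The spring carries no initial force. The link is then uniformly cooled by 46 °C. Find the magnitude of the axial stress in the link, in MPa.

σ ≈ 14 MPa (tensile)

The unrestrained thermal change is αΔT L = 18.5×10⁻⁶ × 46 × 310 = 0.2638 mm.
With a force P in the spring, the elastic change of the link is PL/(AE) and that of the spring is P/k; compatibility requires their sum to equal δ_free.
So P = δ_free / [L/(AE) + 1/k] = 0.2638 / [ 310/(350×106×10³) + 1/(22×10³) ].
P = 0.2638 / 5.381×10⁻⁵ = 4903 N.
σ = P/A = 4903/350 = 14.01 MPa.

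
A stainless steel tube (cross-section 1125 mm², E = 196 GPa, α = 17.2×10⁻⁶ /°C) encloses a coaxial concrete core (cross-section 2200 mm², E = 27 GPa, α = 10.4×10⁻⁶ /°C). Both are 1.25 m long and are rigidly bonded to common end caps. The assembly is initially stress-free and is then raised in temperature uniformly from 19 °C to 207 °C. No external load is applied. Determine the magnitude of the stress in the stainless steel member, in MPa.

Both members must finish at the same length. With the larger α, the stainless steel tends to over-expand; the plates restrain it, putting the stainless steel in compression and the concrete in tension. With no external load the two internal forces are equal and opposite, magnitude P.
Compatibility of the two members (thermal + elastic change equal): (α₁ − α₂)ΔT = P·[1/(A₁E₁) + 1/(A₂E₂)].
|α₁ − α₂|·ΔT = 6.8×10⁻⁶ × 188 = 0.001278.
1/(A₁E₁) + 1/(A₂E₂) = 1/(1125×196×10³) + 1/(2200×27×10³) = 2.137×10⁻⁸ N⁻¹.
So P = 0.001278 / 2.137×10⁻⁸ = 59.82 kN.
σ_{stainless steel} = P/A₁ = 59820/1125 = 53.17 MPa, compressive.

σ ≈ 53.2 MPa (compressive)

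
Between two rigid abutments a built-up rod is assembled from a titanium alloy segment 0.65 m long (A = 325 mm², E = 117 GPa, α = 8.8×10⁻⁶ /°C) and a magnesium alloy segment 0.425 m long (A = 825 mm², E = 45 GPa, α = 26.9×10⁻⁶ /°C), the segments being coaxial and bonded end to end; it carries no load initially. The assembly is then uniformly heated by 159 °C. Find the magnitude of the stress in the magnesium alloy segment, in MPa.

Free thermal expansion of the whole bar: Σ αᵢΔT Lᵢ = 8.8×10⁻⁶×159×650 + 26.9×10⁻⁶×159×425 = 2.727 mm.
The rigid supports impose zero overall length change; the single axial force P common to all segments must satisfy P Σ Lᵢ/(AᵢEᵢ) = δ_free.
Σ Lᵢ/(AᵢEᵢ) = 650/(325×117×10³) + 425/(825×45×10³) = 2.854×10⁻⁵ mm/N.
So P = 2.727 / 2.854×10⁻⁵ = 95.55 kN, compressive.
σ_{magnesium alloy} = P / A = 95550 / 825 = 115.8 MPa.

σ ≈ 116 MPa (compressive)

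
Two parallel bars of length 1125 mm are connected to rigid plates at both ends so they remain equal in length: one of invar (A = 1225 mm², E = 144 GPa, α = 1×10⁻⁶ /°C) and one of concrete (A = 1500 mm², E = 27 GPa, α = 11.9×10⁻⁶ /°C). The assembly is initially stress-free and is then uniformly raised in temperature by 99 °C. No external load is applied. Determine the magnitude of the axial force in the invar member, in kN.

P ≈ 35.5 kN (tensile in the invar)

Both members must finish at the same length. With the larger α, the concrete tends to over-expand; the plates restrain it, putting the concrete in compression and the invar in tension. With no external load the two internal forces are equal and opposite, magnitude P.
Equating the net (thermal + elastic) strains gives |α₁ − α₂|·ΔT = P·[1/(A₁E₁) + 1/(A₂E₂)].
|α₁ − α₂|·ΔT = 10.9×10⁻⁶ × 99 = 0.001079.
1/(A₁E₁) + 1/(A₂E₂) = 1/(1225×144×10³) + 1/(1500×27×10³) = 3.036×10⁻⁸ N⁻¹.
So P = 0.001079 / 3.036×10⁻⁸ = 35.54 kN.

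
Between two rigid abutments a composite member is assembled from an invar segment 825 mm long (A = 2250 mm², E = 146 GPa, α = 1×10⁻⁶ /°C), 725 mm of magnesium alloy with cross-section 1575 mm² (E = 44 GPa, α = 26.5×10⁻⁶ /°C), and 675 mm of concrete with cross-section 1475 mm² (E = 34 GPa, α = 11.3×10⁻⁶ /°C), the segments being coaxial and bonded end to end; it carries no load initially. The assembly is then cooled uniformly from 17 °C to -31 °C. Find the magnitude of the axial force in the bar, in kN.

P ≈ 50.2 kN (tensile)

If the supports were absent, the total length change would be Σ αᵢΔT Lᵢ = 1×10⁻⁶×48×825 + 26.5×10⁻⁶×48×725 + 11.3×10⁻⁶×48×675 = 1.328 mm.
Since the ends are fixed, an axial force P builds up, equal in every segment, with P · Σ Lᵢ/(AᵢEᵢ) = δ_free.
Σ Lᵢ/(AᵢEᵢ) = 825/(2250×146×10³) + 725/(1575×44×10³) + 675/(1475×34×10³) = 2.643×10⁻⁵ mm/N.
So P = 1.328 / 2.643×10⁻⁵ = 50.24 kN, tensile.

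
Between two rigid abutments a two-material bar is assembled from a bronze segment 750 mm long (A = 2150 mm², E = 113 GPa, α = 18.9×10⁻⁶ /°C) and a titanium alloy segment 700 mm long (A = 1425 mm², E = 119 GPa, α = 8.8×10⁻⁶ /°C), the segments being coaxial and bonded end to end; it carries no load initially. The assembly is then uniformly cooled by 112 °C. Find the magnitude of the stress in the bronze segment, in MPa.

With the walls removed the bar would change length by δ_free = Σ αᵢΔT Lᵢ = 18.9×10⁻⁶×112×750 + 8.8×10⁻⁶×112×700 = 2.278 mm.
The walls prevent any net length change, so an axial force P (same in every segment) develops. Compatibility: P · Σ Lᵢ/(AᵢEᵢ) = δ_free.
The series flexibility is Σ Lᵢ/(AᵢEᵢ) = 750/(2150×113×10³) + 700/(1425×119×10³) = 7.215×10⁻⁶ mm/N.
Hence P = δ_free / Σ(L/AE) = 2.278/7.215×10⁻⁶ = 315.7 kN (tensile).
σ_{bronze} = P / A = 315700 / 2150 = 146.8 MPa.

σ ≈ 147 MPa (tensile)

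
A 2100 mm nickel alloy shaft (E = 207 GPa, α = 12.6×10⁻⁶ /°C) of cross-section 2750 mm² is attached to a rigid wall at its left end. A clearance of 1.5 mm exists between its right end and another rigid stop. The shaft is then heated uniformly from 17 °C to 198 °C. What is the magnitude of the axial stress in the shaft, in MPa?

σ ≈ 324 MPa (compressive)

Free thermal elongation = αΔT L = 12.6×10⁻⁶ × 181 × 2100 = 4.789 mm.
After closing the 1.5 mm clearance, 4.789 − 1.5 = 3.289 mm of expansion remains to be suppressed by the wall.
That suppressed elongation corresponds to σ = E·Δ/L = 207×10³ × 3.289/2100 = 324.2 MPa.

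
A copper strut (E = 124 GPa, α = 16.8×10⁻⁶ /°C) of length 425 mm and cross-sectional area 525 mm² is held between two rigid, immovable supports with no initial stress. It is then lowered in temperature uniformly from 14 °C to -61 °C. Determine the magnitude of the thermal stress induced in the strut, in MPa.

σ ≈ 156 MPa (tensile)

Because both ends are immovable the net strain is zero, and the suppressed thermal strain is αΔT = 16.8×10⁻⁶ × 75 = 1260×10⁻⁶.
Hence σ = E·αΔT = 124×10³ × 1260×10⁻⁶ = 156.2 MPa, tensile.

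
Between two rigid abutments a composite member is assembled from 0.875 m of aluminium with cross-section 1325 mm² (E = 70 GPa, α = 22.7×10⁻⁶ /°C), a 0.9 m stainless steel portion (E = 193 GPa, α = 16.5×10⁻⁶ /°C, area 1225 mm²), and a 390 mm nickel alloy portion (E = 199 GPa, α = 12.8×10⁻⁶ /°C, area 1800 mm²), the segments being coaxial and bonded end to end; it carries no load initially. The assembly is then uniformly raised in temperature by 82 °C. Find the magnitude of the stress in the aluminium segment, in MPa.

With the walls removed the bar would change length by δ_free = Σ αᵢΔT Lᵢ = 22.7×10⁻⁶×82×875 + 16.5×10⁻⁶×82×900 + 12.8×10⁻⁶×82×390 = 3.256 mm.
The rigid supports impose zero overall length change; the single axial force P common to all segments must satisfy P Σ Lᵢ/(AᵢEᵢ) = δ_free.
Σ Lᵢ/(AᵢEᵢ) = 875/(1325×70×10³) + 900/(1225×193×10³) + 390/(1800×199×10³) = 1.433×10⁻⁵ mm/N.
So P = 3.256 / 1.433×10⁻⁵ = 227.2 kN, compressive.
σ_{aluminium} = P / A = 227200 / 1325 = 171.5 MPa.

σ ≈ 171 MPa (compressive)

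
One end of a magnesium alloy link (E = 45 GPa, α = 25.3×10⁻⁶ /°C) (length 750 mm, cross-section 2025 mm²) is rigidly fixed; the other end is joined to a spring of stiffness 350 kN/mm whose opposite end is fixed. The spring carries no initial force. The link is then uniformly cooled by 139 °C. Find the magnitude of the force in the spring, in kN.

Free thermal contraction: δ_free = αΔT L = 25.3×10⁻⁶ × 139 × 750 = 2.638 mm.
Let P be the tensile force in the spring. The link extends elastically by PL/(AE) and the spring stretches by P/k; together these equal δ_free.
So P = δ_free / [L/(AE) + 1/k] = 2.638 / [ 750/(2025×45×10³) + 1/(350×10³) ].
P = 2.638 / 1.109×10⁻⁵ = 237900 N.

P ≈ 238 kN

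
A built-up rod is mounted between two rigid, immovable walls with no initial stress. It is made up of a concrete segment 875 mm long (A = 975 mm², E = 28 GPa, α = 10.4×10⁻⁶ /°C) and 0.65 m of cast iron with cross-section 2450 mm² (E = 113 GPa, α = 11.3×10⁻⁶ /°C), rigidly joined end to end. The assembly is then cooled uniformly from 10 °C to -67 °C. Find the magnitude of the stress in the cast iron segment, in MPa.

σ ≈ 15 MPa (tensile)

With the walls removed the bar would change length by δ_free = Σ αᵢΔT Lᵢ = 10.4×10⁻⁶×77×875 + 11.3×10⁻⁶×77×650 = 1.266 mm.
The walls prevent any net length change, so an axial force P (same in every segment) develops. Compatibility: P · Σ Lᵢ/(AᵢEᵢ) = δ_free.
Σ Lᵢ/(AᵢEᵢ) = 875/(975×28×10³) + 650/(2450×113×10³) = 3.44×10⁻⁵ mm/N.
So P = 1.266 / 3.44×10⁻⁵ = 36.81 kN, tensile.
σ_{cast iron} = P / A = 36810 / 2450 = 15.02 MPa.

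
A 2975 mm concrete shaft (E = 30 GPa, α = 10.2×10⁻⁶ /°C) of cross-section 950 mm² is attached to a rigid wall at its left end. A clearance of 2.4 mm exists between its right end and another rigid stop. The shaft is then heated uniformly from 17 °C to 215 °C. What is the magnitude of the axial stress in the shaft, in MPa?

σ ≈ 36.4 MPa (compressive)

Unrestrained expansion: δ_free = αΔT L = 10.2×10⁻⁶ × 198 × 2975 = 6.008 mm.
The gap closes (δ_free > 2.4 mm) and the wall then resists a further 6.008 − 2.4 = 3.608 mm of expansion.
Compatibility: PL/(AE) = 3.608 mm, so σ = P/A = E × (3.608/2975) = 36.39 MPa.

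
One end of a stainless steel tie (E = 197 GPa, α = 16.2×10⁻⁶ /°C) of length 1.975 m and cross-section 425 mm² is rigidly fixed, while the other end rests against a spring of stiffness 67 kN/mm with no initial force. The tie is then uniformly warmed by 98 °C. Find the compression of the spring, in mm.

δ ≈ 1.22 mm

Free thermal expansion: δ_free = αΔT L = 16.2×10⁻⁶ × 98 × 1975 = 3.136 mm.
Let P be the compressive force at the spring. The tie shortens elastically by PL/(AE) and the spring compresses by P/k; together these equal δ_free.
So P = δ_free / [L/(AE) + 1/k] = 3.136 / [ 1975/(425×197×10³) + 1/(67×10³) ].
P = 3.136 / 3.851×10⁻⁵ = 81410 N.
Spring compression = P/k = 81410/(67×10³) = 1.215 mm.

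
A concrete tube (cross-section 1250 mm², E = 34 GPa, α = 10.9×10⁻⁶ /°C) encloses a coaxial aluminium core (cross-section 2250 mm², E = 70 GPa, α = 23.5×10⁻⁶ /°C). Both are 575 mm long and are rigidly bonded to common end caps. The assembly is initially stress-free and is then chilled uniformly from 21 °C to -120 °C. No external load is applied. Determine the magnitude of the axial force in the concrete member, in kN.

P ≈ 59.5 kN (compressive in the concrete)

Equilibrium of a rigid end plate with no external load gives equal and opposite internal forces ±P in the two members. Since α_{aluminium} > α_{concrete}, cooling drives the aluminium into tension and the concrete into compression.
Equating the net (thermal + elastic) strains gives |α₁ − α₂|·ΔT = P·[1/(A₁E₁) + 1/(A₂E₂)].
|α₁ − α₂|·ΔT = 12.6×10⁻⁶ × 141 = 0.001777.
1/(A₁E₁) + 1/(A₂E₂) = 1/(1250×34×10³) + 1/(2250×70×10³) = 2.988×10⁻⁸ N⁻¹.
P = 0.001777 / 2.988×10⁻⁸ = 59460 N = 59.46 kN.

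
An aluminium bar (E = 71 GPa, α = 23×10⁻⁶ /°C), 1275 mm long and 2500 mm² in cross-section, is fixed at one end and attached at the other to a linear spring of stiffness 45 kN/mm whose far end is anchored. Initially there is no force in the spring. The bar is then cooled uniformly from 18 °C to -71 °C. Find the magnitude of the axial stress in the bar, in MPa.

The unrestrained thermal change is αΔT L = 23×10⁻⁶ × 89 × 1275 = 2.61 mm.
With a force P in the spring, the elastic change of the bar is PL/(AE) and that of the spring is P/k; compatibility requires their sum to equal δ_free.
So P = δ_free / [L/(AE) + 1/k] = 2.61 / [ 1275/(2500×71×10³) + 1/(45×10³) ].
P = 2.61 / 2.941×10⁻⁵ = 88760 N.
σ = P/A = 88760/2500 = 35.5 MPa.

σ ≈ 35.5 MPa (tensile)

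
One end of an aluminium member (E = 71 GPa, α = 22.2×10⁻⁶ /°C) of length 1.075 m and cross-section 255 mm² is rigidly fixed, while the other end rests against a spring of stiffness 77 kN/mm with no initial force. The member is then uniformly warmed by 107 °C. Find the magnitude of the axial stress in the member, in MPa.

Free thermal expansion: δ_free = αΔT L = 22.2×10⁻⁶ × 107 × 1075 = 2.554 mm.
Let P be the compressive force at the spring. The member shortens elastically by PL/(AE) and the spring compresses by P/k; together these equal δ_free.
P [ L/(AE) + 1/k ] = δ_free → P [ 1075/(255×71×10³) + 1/(77×10³) ] = 2.554.
P = 2.554 / 7.236×10⁻⁵ = 35290 N.
σ = P/A = 35290/255 = 138.4 MPa.

σ ≈ 138 MPa (compressive)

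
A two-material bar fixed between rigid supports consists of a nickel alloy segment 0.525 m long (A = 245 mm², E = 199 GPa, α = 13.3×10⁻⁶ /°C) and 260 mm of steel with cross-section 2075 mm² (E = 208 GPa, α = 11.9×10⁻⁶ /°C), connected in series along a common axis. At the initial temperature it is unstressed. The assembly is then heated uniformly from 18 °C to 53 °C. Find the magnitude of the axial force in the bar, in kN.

P ≈ 31 kN (compressive)

Free thermal expansion of the whole bar: Σ αᵢΔT Lᵢ = 13.3×10⁻⁶×35×525 + 11.9×10⁻⁶×35×260 = 0.3527 mm.
Since the ends are fixed, an axial force P builds up, equal in every segment, with P · Σ Lᵢ/(AᵢEᵢ) = δ_free.
The series flexibility is Σ Lᵢ/(AᵢEᵢ) = 525/(245×199×10³) + 260/(2075×208×10³) = 1.137×10⁻⁵ mm/N.
Hence P = δ_free / Σ(L/AE) = 0.3527/1.137×10⁻⁵ = 31.02 kN (compressive).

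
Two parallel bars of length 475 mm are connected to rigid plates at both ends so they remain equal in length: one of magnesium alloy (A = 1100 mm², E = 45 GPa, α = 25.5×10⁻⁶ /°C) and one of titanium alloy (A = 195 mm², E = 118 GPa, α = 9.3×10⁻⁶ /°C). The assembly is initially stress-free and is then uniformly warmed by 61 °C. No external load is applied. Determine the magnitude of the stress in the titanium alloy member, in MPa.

σ ≈ 79.6 MPa (tensile)

Equilibrium of a rigid end plate with no external load gives equal and opposite internal forces ±P in the two members. Since α_{magnesium alloy} > α_{titanium alloy}, heating drives the magnesium alloy into compression and the titanium alloy into tension.
Compatibility of the two members (thermal + elastic change equal): (α₁ − α₂)ΔT = P·[1/(A₁E₁) + 1/(A₂E₂)].
|α₁ − α₂|·ΔT = 16.2×10⁻⁶ × 61 = 0.0009882.
1/(A₁E₁) + 1/(A₂E₂) = 1/(1100×45×10³) + 1/(195×118×10³) = 6.366×10⁻⁸ N⁻¹.
So P = 0.0009882 / 6.366×10⁻⁸ = 15.52 kN.
σ_{titanium alloy} = P/A₂ = 15520/195 = 79.6 MPa, tensile.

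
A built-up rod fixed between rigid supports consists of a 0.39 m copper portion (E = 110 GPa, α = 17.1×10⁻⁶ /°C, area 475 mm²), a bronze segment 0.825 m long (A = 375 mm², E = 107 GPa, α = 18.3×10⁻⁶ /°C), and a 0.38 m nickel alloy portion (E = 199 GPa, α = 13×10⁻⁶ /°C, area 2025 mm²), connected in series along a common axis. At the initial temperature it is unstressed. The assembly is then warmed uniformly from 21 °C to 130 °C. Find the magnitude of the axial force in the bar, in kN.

P ≈ 100 kN (compressive)

Free thermal expansion of the whole bar: Σ αᵢΔT Lᵢ = 17.1×10⁻⁶×109×390 + 18.3×10⁻⁶×109×825 + 13×10⁻⁶×109×380 = 2.911 mm.
The walls prevent any net length change, so an axial force P (same in every segment) develops. Compatibility: P · Σ Lᵢ/(AᵢEᵢ) = δ_free.
Σ Lᵢ/(AᵢEᵢ) = 390/(475×110×10³) + 825/(375×107×10³) + 380/(2025×199×10³) = 2.897×10⁻⁵ mm/N.
P = 2.911 / 2.897×10⁻⁵ = 100500 N = 100.5 kN, compressive.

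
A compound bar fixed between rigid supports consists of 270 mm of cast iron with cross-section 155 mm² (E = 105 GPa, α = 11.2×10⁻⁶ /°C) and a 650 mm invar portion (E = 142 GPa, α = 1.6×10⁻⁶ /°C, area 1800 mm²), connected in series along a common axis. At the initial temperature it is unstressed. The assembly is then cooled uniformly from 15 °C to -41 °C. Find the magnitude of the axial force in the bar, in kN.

If the supports were absent, the total length change would be Σ αᵢΔT Lᵢ = 11.2×10⁻⁶×56×270 + 1.6×10⁻⁶×56×650 = 0.2276 mm.
The walls prevent any net length change, so an axial force P (same in every segment) develops. Compatibility: P · Σ Lᵢ/(AᵢEᵢ) = δ_free.
Σ Lᵢ/(AᵢEᵢ) = 270/(155×105×10³) + 650/(1800×142×10³) = 1.913×10⁻⁵ mm/N.
P = 0.2276 / 1.913×10⁻⁵ = 11890 N = 11.89 kN, tensile.

P ≈ 11.9 kN (tensile)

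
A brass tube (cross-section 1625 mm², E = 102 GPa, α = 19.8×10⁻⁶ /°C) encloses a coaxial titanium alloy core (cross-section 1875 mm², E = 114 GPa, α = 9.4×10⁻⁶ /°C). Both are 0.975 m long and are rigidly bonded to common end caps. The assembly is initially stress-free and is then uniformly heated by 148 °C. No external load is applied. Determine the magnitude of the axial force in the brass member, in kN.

P ≈ 144 kN (compressive in the brass)

Equilibrium of a rigid end plate with no external load gives equal and opposite internal forces ±P in the two members. Since α_{brass} > α_{titanium alloy}, heating drives the brass into compression and the titanium alloy into tension.
Equating the net (thermal + elastic) strains gives |α₁ − α₂|·ΔT = P·[1/(A₁E₁) + 1/(A₂E₂)].
|α₁ − α₂|·ΔT = 10.4×10⁻⁶ × 148 = 0.001539.
1/(A₁E₁) + 1/(A₂E₂) = 1/(1625×102×10³) + 1/(1875×114×10³) = 1.071×10⁻⁸ N⁻¹.
So P = 0.001539 / 1.071×10⁻⁸ = 143.7 kN.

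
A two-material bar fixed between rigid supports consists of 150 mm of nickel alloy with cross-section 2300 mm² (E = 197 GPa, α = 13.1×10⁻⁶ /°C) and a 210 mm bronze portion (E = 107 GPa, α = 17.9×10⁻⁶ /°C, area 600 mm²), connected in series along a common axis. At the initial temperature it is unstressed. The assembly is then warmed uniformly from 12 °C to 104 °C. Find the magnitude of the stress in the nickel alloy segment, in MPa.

σ ≈ 63.6 MPa (compressive)

If the supports were absent, the total length change would be Σ αᵢΔT Lᵢ = 13.1×10⁻⁶×92×150 + 17.9×10⁻⁶×92×210 = 0.5266 mm.
The walls prevent any net length change, so an axial force P (same in every segment) develops. Compatibility: P · Σ Lᵢ/(AᵢEᵢ) = δ_free.
Σ Lᵢ/(AᵢEᵢ) = 150/(2300×197×10³) + 210/(600×107×10³) = 3.602×10⁻⁶ mm/N.
P = 0.5266 / 3.602×10⁻⁶ = 146200 N = 146.2 kN, compressive.
σ_{nickel alloy} = P / A = 146200 / 2300 = 63.56 MPa.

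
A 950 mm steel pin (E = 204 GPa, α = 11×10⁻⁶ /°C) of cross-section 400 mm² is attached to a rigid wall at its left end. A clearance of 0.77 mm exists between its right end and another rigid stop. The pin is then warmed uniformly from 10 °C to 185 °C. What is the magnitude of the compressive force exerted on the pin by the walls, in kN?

If the wall were absent the pin would grow by αΔT L = 11×10⁻⁶ × 175 × 950 = 1.829 mm.
After closing the 0.77 mm clearance, 1.829 − 0.77 = 1.059 mm of expansion remains to be suppressed by the wall.
Compatibility: PL/(AE) = 1.059 mm, so σ = P/A = E × (1.059/950) = 227.4 MPa.
P = σA = 227.4 × 400 = 90.94 kN.

P ≈ 90.9 kN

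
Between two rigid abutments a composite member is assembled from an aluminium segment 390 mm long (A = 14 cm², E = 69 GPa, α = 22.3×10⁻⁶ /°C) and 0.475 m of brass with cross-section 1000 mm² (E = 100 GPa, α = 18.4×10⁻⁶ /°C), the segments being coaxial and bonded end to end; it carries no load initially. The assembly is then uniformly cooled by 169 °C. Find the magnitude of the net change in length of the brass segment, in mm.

With the walls removed the bar would change length by δ_free = Σ αᵢΔT Lᵢ = 22.3×10⁻⁶×169×390 + 18.4×10⁻⁶×169×475 = 2.947 mm.
Since the ends are fixed, an axial force P builds up, equal in every segment, with P · Σ Lᵢ/(AᵢEᵢ) = δ_free.
Σ Lᵢ/(AᵢEᵢ) = 390/(1400×69×10³) + 475/(1000×100×10³) = 8.787×10⁻⁶ mm/N.
So P = 2.947 / 8.787×10⁻⁶ = 335.4 kN, tensile.
For the brass segment, free thermal change = 18.4×10⁻⁶×169×475 = 1.477 mm and elastic change from P = 335400×475/(1000×100×10³) = 1.593 mm; these oppose, so the net change is 0.116 mm (segment lengthens).

|ΔL| ≈ 0.116 mm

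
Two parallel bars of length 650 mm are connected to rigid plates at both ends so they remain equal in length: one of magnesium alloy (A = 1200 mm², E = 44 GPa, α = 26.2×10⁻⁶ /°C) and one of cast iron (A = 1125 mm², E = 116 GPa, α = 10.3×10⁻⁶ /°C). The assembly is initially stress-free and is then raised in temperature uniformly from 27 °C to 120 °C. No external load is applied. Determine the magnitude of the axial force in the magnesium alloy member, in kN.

P ≈ 55.6 kN (compressive in the magnesium alloy)

Equilibrium of a rigid end plate with no external load gives equal and opposite internal forces ±P in the two members. Since α_{magnesium alloy} > α_{cast iron}, heating drives the magnesium alloy into compression and the cast iron into tension.
Equating the net (thermal + elastic) strains gives |α₁ − α₂|·ΔT = P·[1/(A₁E₁) + 1/(A₂E₂)].
|α₁ − α₂|·ΔT = 15.9×10⁻⁶ × 93 = 0.001479.
1/(A₁E₁) + 1/(A₂E₂) = 1/(1200×44×10³) + 1/(1125×116×10³) = 2.66×10⁻⁸ N⁻¹.
P = 0.001479 / 2.66×10⁻⁸ = 55590 N = 55.59 kN.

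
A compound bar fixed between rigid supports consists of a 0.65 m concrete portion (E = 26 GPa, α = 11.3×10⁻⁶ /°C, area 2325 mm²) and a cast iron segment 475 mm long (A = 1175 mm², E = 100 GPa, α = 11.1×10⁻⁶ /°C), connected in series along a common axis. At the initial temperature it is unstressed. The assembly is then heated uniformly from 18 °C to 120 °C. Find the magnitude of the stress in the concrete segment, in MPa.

Free thermal expansion of the whole bar: Σ αᵢΔT Lᵢ = 11.3×10⁻⁶×102×650 + 11.1×10⁻⁶×102×475 = 1.287 mm.
The walls prevent any net length change, so an axial force P (same in every segment) develops. Compatibility: P · Σ Lᵢ/(AᵢEᵢ) = δ_free.
Σ Lᵢ/(AᵢEᵢ) = 650/(2325×26×10³) + 475/(1175×100×10³) = 1.48×10⁻⁵ mm/N.
Hence P = δ_free / Σ(L/AE) = 1.287/1.48×10⁻⁵ = 86.99 kN (compressive).
σ_{concrete} = P / A = 86990 / 2325 = 37.41 MPa.

σ ≈ 37.4 MPa (compressive)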